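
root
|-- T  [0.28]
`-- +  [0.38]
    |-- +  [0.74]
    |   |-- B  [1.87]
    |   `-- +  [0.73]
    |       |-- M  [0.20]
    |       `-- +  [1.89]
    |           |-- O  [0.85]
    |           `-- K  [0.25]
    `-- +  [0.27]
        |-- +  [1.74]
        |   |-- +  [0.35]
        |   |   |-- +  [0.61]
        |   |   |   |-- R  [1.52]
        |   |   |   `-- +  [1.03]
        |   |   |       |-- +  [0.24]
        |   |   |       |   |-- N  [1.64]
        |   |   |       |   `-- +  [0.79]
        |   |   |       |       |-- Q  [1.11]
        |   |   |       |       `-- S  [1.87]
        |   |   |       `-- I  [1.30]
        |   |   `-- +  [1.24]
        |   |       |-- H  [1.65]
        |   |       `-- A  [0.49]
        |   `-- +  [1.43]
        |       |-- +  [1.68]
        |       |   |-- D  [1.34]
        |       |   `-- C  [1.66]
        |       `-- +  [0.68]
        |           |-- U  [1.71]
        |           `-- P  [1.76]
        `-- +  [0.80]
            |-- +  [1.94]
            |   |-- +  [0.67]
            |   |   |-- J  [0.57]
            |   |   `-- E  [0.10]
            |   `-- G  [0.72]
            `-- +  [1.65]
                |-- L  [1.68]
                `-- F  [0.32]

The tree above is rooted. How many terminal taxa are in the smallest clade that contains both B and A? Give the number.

The MRCA of B and A is the node subtending ((B,(M,(O,K))),((((R,((N,(Q,S)),I)),(H,A)),((D,C),(U,P))),(((J,E),G),(L,F)))).
That clade contains 20 terminal taxa: A, B, C, D, E, F, G, H, I, J, K, L, M, N, O, P, Q, R, S, U.

20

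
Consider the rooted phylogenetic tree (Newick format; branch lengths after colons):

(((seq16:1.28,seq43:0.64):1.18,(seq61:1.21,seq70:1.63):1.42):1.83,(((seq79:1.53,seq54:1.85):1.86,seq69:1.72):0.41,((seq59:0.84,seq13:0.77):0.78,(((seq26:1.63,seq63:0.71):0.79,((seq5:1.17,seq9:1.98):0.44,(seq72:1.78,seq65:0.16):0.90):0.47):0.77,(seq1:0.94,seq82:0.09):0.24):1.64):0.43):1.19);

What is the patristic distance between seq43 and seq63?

9.18

The path runs seq43 → … → MRCA → … → seq63; the MRCA is the root of the tree.
Branch lengths along that path: 0.64 + 1.18 + 1.83 + 1.19 + 0.43 + 1.64 + 0.77 + 0.79 + 0.71 = 9.18.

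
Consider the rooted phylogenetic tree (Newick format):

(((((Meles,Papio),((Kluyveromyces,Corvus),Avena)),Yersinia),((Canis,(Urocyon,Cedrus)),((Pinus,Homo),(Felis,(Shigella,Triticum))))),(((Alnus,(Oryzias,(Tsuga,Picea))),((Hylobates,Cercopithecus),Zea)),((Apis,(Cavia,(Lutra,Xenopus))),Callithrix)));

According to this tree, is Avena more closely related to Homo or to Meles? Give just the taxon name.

Meles

The MRCA of Avena and Meles subtends ((Meles,Papio),((Kluyveromyces,Corvus),Avena)) (5 taxa).
The MRCA of Avena and Homo subtends ((((Meles,Papio),((Kluyveromyces,Corvus),Avena)),Yersinia),((Canis,(Urocyon,Cedrus)),((Pinus,Homo),(Felis,(Shigella,Triticum))))) (14 taxa).
The first is nested inside the second, so Avena shares a more recent common ancestor with Meles.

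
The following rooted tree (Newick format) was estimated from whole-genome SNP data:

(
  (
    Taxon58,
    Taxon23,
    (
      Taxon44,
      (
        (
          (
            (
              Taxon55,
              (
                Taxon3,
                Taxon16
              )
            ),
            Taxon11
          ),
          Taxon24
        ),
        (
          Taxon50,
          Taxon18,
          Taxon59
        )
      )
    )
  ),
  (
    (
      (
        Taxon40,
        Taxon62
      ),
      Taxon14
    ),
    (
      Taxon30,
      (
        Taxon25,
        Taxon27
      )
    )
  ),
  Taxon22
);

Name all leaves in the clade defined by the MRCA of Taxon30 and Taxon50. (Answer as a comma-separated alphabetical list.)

Tracing Taxon30: it sits inside (Taxon30,(Taxon25,Taxon27)).
Tracing Taxon50: it sits inside (Taxon50,Taxon18,Taxon59).
The smallest clade enclosing both is the whole tree (their MRCA is the root), so the answer is all 18 tips in alphabetical order.

Taxon11, Taxon14, Taxon16, Taxon18, Taxon22, Taxon23, Taxon24, Taxon25, Taxon27, Taxon3, Taxon30, Taxon40, Taxon44, Taxon50, Taxon55, Taxon58, Taxon59, Taxon62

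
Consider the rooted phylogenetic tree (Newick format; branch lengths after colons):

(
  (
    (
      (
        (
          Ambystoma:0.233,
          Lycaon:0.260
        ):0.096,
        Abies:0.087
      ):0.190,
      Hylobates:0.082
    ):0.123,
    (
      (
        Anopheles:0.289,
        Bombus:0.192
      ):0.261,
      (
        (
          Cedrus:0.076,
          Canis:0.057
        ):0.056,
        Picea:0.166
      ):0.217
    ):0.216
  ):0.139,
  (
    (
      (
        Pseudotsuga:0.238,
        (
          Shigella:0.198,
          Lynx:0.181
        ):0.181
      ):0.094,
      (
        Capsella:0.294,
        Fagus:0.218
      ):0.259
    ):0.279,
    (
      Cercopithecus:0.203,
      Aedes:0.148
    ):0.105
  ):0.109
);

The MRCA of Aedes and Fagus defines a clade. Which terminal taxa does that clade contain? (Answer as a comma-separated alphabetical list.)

Aedes, Capsella, Cercopithecus, Fagus, Lynx, Pseudotsuga, Shigella

Tracing Aedes: it sits inside (Cercopithecus,Aedes).
Tracing Fagus: it sits inside (Capsella,Fagus).
The smallest clade enclosing both is (((Pseudotsuga,(Shigella,Lynx)),(Capsella,Fagus)),(Cercopithecus,Aedes)); the answer is its 7 terminal taxa in alphabetical order.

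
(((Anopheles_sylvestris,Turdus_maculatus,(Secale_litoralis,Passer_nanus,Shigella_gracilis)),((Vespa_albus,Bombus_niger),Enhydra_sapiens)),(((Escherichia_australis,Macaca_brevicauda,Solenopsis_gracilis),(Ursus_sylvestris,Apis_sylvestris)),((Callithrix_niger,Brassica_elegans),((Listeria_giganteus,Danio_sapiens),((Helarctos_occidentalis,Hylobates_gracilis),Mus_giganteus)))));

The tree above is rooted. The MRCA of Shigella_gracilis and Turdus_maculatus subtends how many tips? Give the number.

5

The MRCA of Shigella_gracilis and Turdus_maculatus is the node subtending (Anopheles_sylvestris,Turdus_maculatus,(Secale_litoralis,Passer_nanus,Shigella_gracilis)).
That clade contains 5 terminal taxa: Anopheles_sylvestris, Passer_nanus, Secale_litoralis, Shigella_gracilis, Turdus_maculatus.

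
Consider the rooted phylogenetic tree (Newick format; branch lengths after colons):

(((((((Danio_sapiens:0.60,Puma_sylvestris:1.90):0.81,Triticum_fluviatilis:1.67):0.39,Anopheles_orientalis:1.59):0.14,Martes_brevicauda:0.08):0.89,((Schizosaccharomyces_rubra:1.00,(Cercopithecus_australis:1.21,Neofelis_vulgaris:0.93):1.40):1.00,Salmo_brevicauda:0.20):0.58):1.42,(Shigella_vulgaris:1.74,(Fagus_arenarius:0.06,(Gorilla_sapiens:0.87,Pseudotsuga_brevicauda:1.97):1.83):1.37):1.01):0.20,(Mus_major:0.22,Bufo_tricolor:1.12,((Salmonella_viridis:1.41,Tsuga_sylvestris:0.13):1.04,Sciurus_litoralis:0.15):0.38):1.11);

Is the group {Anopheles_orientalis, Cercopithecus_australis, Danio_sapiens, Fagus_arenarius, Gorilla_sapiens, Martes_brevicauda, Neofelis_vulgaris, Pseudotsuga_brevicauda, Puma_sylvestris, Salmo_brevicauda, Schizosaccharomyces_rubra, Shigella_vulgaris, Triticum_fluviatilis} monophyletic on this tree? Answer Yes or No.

Yes

The most recent common ancestor of these taxa subtends ((((((Danio_sapiens,Puma_sylvestris),Triticum_fluviatilis),Anopheles_orientalis),Martes_brevicauda),((Schizosaccharomyces_rubra,(Cercopithecus_australis,Neofelis_vulgaris)),Salmo_brevicauda)),(Shigella_vulgaris,(Fagus_arenarius,(Gorilla_sapiens,Pseudotsuga_brevicauda)))).
That clade has exactly 13 tips — every listed taxon and nothing else — so the group is monophyletic.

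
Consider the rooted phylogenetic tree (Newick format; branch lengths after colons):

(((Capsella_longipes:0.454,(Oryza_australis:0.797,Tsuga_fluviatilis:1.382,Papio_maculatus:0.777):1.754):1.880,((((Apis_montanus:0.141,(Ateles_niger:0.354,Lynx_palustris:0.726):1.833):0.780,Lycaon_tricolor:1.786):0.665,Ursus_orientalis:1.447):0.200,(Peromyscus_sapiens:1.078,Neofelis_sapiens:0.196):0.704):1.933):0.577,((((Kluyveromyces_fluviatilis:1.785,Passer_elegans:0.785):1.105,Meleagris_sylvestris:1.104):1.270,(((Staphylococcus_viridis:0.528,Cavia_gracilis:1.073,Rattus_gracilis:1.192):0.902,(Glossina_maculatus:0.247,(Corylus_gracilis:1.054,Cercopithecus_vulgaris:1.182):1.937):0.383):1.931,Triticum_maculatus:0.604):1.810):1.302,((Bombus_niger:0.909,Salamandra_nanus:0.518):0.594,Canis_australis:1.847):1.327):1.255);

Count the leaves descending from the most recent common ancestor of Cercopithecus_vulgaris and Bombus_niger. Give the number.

The MRCA of Cercopithecus_vulgaris and Bombus_niger is the node subtending ((((Kluyveromyces_fluviatilis,Passer_elegans),Meleagris_sylvestris),(((Staphylococcus_viridis,Cavia_gracilis,Rattus_gracilis),(Glossina_maculatus,(Corylus_gracilis,Cercopithecus_vulgaris))),Triticum_maculatus)),((Bombus_niger,Salamandra_nanus),Canis_australis)).
That clade contains 13 terminal taxa: Bombus_niger, Canis_australis, Cavia_gracilis, Cercopithecus_vulgaris, Corylus_gracilis, Glossina_maculatus, Kluyveromyces_fluviatilis, Meleagris_sylvestris, Passer_elegans, Rattus_gracilis, Salamandra_nanus, Staphylococcus_viridis, Triticum_maculatus.

13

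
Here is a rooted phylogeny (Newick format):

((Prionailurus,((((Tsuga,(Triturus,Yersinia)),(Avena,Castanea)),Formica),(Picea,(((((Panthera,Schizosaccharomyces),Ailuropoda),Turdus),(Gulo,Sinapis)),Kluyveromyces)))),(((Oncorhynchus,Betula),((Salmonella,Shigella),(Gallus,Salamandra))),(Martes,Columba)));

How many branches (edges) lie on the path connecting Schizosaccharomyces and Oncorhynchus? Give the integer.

13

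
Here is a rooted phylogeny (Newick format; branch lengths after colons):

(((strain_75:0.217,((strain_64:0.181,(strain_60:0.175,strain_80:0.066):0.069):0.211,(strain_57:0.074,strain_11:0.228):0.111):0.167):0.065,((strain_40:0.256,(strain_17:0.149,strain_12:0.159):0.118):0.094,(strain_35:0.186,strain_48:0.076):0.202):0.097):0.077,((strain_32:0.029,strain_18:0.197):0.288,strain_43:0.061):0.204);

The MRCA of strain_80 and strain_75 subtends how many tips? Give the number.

6

The MRCA of strain_80 and strain_75 is the node subtending (strain_75,((strain_64,(strain_60,strain_80)),(strain_57,strain_11))).
That clade contains 6 terminal taxa: strain_11, strain_57, strain_60, strain_64, strain_75, strain_80.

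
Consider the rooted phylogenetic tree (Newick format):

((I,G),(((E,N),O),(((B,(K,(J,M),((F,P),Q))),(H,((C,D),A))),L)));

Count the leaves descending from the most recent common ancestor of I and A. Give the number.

17

The MRCA of I and A is the root, so the clade is the entire tree.
That clade contains 17 terminal taxa: A, B, C, D, E, F, G, H, I, J, K, L, M, N, O, P, Q.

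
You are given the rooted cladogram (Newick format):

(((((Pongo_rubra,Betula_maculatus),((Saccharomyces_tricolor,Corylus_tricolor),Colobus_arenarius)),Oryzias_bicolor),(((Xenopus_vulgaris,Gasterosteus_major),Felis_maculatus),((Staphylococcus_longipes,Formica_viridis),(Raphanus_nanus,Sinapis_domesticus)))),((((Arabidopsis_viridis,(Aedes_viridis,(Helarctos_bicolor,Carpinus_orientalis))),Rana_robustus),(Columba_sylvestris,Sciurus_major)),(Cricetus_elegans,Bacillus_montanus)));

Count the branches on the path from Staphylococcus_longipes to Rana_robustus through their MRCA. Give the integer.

9

The MRCA of Staphylococcus_longipes and Rana_robustus is the root of the tree.
From Staphylococcus_longipes up to that node: 5 branches. From Rana_robustus up to the same node: 4 branches. Total: 5 + 4 = 9.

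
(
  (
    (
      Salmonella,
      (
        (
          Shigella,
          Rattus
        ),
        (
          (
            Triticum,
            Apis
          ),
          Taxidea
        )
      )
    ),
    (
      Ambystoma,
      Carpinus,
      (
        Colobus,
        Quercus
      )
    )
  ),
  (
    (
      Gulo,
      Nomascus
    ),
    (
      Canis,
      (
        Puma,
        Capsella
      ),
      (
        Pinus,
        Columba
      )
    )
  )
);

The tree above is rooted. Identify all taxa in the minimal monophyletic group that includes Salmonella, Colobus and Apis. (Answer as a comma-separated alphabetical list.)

Tracing Salmonella: it sits inside (Salmonella,((Shigella,Rattus),((Triticum,Apis),Taxidea))).
Tracing Colobus: it sits inside (Colobus,Quercus).
Tracing Apis: it sits inside (Triticum,Apis).
The smallest clade enclosing all 3 is ((Salmonella,((Shigella,Rattus),((Triticum,Apis),Taxidea))),(Ambystoma,Carpinus,(Colobus,Quercus))); the answer is its 10 terminal taxa in alphabetical order.

Ambystoma, Apis, Carpinus, Colobus, Quercus, Rattus, Salmonella, Shigella, Taxidea, Triticum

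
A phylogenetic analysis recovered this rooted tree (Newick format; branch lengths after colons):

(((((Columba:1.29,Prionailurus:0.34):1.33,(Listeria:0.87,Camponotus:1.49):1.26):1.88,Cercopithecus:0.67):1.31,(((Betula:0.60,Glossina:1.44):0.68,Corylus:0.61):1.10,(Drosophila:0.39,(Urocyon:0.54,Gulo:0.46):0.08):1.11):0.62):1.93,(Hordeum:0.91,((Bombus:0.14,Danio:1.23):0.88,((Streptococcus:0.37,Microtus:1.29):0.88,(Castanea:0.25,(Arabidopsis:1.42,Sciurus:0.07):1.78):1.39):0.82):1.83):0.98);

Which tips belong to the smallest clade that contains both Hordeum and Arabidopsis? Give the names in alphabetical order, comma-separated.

Tracing Hordeum: it sits inside (Hordeum,((Bombus,Danio),((Streptococcus,Microtus),(Castanea,(Arabidopsis,Sciurus))))).
Tracing Arabidopsis: it sits inside (Arabidopsis,Sciurus).
The smallest clade enclosing both is (Hordeum,((Bombus,Danio),((Streptococcus,Microtus),(Castanea,(Arabidopsis,Sciurus))))); the answer is its 8 terminal taxa in alphabetical order.

Arabidopsis, Bombus, Castanea, Danio, Hordeum, Microtus, Sciurus, Streptococcus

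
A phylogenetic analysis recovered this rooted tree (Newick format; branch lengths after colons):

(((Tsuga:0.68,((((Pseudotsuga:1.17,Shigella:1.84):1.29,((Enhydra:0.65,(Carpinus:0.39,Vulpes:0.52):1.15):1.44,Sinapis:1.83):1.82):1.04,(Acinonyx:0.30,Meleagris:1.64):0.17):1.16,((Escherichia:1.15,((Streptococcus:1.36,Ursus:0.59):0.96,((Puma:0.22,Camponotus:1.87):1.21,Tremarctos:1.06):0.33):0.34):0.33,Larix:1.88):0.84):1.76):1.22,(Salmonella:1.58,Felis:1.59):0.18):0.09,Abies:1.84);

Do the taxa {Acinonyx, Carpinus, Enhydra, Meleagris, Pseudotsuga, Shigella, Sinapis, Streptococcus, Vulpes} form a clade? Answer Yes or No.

The MRCA of the listed taxa subtends ((((Pseudotsuga,Shigella),((Enhydra,(Carpinus,Vulpes)),Sinapis)),(Acinonyx,Meleagris)),((Escherichia,((Streptococcus,Ursus),((Puma,Camponotus),Tremarctos))),Larix)).
That clade also contains Camponotus, Escherichia, Larix, Puma, Tremarctos, Ursus, which are not in the proposed group, so the group is not monophyletic.

No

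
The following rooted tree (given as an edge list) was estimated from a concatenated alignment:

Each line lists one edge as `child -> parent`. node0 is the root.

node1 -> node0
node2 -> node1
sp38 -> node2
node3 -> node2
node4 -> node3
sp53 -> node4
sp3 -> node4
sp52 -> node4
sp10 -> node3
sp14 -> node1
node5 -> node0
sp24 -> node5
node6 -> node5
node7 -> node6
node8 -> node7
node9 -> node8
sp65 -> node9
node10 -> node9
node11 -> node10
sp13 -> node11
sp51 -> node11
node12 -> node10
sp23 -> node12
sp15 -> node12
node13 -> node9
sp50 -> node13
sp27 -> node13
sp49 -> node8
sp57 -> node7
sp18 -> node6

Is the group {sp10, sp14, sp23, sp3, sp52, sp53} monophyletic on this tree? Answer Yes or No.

No

The MRCA of the listed taxa is the root, so the smallest clade containing them is the whole tree.
That clade also contains sp13, sp15, sp18, sp24, sp27, sp38, sp49, sp50, sp51, sp57, sp65, which are not in the proposed group, so the group is not monophyletic.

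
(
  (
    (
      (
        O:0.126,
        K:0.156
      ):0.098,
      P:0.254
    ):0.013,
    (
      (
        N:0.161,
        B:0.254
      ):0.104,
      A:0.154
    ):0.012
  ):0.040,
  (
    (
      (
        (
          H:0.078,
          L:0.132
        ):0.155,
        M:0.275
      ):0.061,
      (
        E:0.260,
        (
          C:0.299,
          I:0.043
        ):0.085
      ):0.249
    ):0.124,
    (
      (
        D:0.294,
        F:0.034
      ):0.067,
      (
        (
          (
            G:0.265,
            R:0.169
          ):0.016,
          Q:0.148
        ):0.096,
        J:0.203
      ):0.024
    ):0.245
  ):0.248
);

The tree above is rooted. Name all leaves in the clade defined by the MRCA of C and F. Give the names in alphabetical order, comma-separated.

C, D, E, F, G, H, I, J, L, M, Q, R

Tracing C: it sits inside (C,I).
Tracing F: it sits inside (D,F).
The smallest clade enclosing both is ((((H,L),M),(E,(C,I))),((D,F),(((G,R),Q),J))); the answer is its 12 terminal taxa in alphabetical order.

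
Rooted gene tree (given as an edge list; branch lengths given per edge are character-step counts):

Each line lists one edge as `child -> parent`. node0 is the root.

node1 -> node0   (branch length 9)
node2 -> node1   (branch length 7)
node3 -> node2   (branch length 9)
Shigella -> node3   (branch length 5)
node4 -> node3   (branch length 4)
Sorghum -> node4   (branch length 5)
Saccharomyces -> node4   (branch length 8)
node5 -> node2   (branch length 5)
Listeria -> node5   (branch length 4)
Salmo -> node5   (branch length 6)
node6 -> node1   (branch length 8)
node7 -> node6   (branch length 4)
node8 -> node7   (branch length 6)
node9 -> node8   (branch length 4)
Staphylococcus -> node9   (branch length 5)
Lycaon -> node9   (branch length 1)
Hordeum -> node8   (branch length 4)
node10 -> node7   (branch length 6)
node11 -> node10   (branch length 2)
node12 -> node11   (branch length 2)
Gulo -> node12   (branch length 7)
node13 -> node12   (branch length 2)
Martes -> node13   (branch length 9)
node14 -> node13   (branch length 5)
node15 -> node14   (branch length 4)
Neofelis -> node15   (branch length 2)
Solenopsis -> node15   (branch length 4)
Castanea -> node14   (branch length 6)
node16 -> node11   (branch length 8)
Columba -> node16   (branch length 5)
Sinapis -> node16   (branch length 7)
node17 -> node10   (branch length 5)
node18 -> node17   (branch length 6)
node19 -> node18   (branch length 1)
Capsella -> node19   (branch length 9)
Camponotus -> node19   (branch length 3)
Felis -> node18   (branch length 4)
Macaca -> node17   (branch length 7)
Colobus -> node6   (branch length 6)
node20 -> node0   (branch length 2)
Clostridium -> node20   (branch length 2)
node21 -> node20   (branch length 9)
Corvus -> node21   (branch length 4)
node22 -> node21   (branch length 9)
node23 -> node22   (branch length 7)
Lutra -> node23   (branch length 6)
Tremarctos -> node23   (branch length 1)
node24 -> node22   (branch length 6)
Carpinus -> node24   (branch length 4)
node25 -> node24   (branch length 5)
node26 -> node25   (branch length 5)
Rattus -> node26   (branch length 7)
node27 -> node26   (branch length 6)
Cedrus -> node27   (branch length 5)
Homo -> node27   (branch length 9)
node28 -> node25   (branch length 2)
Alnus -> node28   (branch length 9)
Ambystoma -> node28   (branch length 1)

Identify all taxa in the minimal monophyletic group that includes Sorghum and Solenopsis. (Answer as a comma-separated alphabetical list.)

Tracing Sorghum: it sits inside (Sorghum,Saccharomyces).
Tracing Solenopsis: it sits inside (Neofelis,Solenopsis).
The smallest clade enclosing both is (((Shigella,(Sorghum,Saccharomyces)),(Listeria,Salmo)),((((Staphylococcus,Lycaon),Hordeum),(((Gulo,(Martes,((Neofelis,Solenopsis),Castanea))),(Columba,Sinapis)),(((Capsella,Camponotus),Felis),Macaca))),Colobus)); the answer is its 20 terminal taxa in alphabetical order.

Camponotus, Capsella, Castanea, Colobus, Columba, Felis, Gulo, Hordeum, Listeria, Lycaon, Macaca, Martes, Neofelis, Saccharomyces, Salmo, Shigella, Sinapis, Solenopsis, Sorghum, Staphylococcus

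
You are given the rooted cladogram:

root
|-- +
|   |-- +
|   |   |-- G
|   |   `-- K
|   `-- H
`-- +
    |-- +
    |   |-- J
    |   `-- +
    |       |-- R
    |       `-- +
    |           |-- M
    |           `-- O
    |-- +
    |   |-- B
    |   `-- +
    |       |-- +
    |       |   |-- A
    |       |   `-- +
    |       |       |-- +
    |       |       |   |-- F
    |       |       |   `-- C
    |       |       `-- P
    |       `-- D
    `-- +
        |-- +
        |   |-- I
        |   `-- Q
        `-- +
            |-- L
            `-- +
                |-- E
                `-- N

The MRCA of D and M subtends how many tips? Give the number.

15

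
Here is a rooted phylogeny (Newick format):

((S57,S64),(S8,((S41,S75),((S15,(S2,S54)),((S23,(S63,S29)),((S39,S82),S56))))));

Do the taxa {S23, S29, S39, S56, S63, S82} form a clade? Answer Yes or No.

The most recent common ancestor of these taxa subtends ((S23,(S63,S29)),((S39,S82),S56)).
That clade has exactly 6 tips — every listed taxon and nothing else — so the group is monophyletic.

Yes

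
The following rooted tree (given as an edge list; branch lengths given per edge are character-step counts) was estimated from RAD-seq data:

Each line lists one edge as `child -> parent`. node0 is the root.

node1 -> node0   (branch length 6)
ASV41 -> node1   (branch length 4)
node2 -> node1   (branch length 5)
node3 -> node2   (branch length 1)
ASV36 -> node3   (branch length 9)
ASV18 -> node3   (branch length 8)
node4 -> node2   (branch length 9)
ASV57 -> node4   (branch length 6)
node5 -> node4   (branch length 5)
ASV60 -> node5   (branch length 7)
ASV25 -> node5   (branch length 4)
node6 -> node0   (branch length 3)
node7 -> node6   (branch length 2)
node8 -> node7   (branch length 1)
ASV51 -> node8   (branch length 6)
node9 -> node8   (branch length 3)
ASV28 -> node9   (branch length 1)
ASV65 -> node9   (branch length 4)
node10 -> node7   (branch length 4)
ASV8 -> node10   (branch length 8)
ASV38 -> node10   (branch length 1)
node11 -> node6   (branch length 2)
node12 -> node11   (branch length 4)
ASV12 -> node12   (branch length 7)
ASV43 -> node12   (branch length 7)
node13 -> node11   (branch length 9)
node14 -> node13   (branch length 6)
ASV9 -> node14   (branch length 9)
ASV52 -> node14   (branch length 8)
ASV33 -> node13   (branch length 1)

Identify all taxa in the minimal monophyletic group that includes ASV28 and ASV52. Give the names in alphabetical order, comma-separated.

ASV12, ASV28, ASV33, ASV38, ASV43, ASV51, ASV52, ASV65, ASV8, ASV9

Tracing ASV28: it sits inside (ASV28,ASV65).
Tracing ASV52: it sits inside (ASV9,ASV52).
The smallest clade enclosing both is (((ASV51,(ASV28,ASV65)),(ASV8,ASV38)),((ASV12,ASV43),((ASV9,ASV52),ASV33))); the answer is its 10 terminal taxa in alphabetical order.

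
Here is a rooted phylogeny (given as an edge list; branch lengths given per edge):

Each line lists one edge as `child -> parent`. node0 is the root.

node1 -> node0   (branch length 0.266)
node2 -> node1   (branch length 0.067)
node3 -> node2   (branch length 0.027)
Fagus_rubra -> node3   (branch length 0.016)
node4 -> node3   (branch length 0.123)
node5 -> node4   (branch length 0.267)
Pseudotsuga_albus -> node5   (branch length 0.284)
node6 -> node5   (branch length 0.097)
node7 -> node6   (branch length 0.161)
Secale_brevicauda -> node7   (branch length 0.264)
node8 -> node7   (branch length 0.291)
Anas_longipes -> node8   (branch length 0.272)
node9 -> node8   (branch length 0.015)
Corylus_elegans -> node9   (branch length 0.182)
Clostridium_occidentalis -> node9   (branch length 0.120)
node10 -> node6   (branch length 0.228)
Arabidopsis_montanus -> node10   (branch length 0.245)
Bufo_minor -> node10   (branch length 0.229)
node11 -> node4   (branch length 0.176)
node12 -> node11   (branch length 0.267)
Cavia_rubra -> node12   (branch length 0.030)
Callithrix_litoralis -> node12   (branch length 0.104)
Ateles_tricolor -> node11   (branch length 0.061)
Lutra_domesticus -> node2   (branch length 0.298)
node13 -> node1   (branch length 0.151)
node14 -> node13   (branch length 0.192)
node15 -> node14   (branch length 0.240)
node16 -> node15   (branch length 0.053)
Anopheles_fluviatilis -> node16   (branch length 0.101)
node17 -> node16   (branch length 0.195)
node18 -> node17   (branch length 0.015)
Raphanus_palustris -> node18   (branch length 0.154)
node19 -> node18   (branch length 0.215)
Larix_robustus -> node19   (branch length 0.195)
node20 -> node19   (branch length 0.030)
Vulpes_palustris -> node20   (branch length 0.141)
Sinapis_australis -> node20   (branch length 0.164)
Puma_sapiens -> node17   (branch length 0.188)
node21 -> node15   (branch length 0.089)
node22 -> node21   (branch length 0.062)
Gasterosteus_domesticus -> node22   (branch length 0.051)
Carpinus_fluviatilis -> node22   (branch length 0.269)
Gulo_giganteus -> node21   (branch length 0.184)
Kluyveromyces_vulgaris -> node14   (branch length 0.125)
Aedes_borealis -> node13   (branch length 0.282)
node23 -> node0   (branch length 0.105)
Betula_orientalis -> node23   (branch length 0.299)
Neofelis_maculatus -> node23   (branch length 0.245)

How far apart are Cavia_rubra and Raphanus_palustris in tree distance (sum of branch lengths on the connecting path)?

The path runs Cavia_rubra → … → MRCA → … → Raphanus_palustris; the MRCA is the node subtending (((Fagus_rubra,((Pseudotsuga_albus,((Secale_brevicauda,(Anas_longipes,(Corylus_elegans,Clostridium_occidentalis))),(Arabidopsis_montanus,Bufo_minor))),((Cavia_rubra,Callithrix_litoralis),Ateles_tricolor))),Lutra_domesticus),((((Anopheles_fluviatilis,((Raphanus_palustris,(Larix_robustus,(Vulpes_palustris,Sinapis_australis))),Puma_sapiens)),((Gasterosteus_domesticus,Carpinus_fluviatilis),Gulo_giganteus)),Kluyveromyces_vulgaris),Aedes_borealis)).
Branch lengths along that path: 0.030 + 0.267 + 0.176 + 0.123 + 0.027 + 0.067 + 0.151 + 0.192 + 0.240 + 0.053 + 0.195 + 0.015 + 0.154 = 1.690.

1.690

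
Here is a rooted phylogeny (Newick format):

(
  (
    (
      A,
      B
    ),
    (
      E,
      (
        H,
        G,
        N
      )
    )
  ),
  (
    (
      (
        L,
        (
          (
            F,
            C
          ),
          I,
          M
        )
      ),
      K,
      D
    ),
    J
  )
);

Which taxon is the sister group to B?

B attaches to the tree at the node subtending (A,B).
The other lineage descending from that same node — the sister group — is the single tip A.

A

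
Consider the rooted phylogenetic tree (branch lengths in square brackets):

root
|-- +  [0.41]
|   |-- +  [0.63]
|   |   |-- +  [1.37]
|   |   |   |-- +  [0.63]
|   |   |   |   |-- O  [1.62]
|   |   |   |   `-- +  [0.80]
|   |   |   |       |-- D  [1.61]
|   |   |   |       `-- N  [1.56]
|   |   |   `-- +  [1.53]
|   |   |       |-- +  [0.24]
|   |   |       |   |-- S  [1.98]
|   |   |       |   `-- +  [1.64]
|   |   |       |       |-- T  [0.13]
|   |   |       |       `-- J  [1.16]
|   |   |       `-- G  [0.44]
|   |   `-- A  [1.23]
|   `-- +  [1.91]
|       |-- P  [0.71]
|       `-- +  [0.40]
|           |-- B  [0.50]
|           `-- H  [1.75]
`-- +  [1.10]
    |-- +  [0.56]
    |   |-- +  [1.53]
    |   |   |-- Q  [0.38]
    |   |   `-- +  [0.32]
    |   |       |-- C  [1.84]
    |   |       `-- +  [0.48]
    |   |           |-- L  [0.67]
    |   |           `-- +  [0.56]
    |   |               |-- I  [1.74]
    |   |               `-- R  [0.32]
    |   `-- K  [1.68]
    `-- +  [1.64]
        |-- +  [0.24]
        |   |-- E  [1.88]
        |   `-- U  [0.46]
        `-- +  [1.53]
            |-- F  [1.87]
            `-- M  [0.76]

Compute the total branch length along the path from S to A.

The path runs S → … → MRCA → … → A; the MRCA is the node subtending (((O,(D,N)),((S,(T,J)),G)),A).
Branch lengths along that path: 1.98 + 0.24 + 1.53 + 1.37 + 1.23 = 6.35.

6.35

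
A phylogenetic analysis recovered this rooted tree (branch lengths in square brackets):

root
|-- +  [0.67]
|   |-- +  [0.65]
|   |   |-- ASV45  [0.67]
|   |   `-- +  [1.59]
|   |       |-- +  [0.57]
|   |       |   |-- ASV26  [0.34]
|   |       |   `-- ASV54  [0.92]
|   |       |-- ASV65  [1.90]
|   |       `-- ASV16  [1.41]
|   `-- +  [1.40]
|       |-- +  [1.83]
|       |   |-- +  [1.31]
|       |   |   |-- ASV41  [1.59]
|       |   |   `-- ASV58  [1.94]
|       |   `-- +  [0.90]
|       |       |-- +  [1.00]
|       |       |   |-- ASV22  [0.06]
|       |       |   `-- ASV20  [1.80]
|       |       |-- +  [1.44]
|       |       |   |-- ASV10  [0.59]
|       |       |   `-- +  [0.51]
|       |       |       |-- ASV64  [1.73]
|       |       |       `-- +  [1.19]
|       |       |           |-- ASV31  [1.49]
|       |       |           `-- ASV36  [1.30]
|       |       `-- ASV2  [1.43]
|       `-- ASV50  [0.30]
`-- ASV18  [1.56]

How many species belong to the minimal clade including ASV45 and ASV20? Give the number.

The MRCA of ASV45 and ASV20 is the node subtending ((ASV45,((ASV26,ASV54),ASV65,ASV16)),(((ASV41,ASV58),((ASV22,ASV20),(ASV10,(ASV64,(ASV31,ASV36))),ASV2)),ASV50)).
That clade contains 15 terminal taxa: ASV10, ASV16, ASV2, ASV20, ASV22, ASV26, ASV31, ASV36, ASV41, ASV45, ASV50, ASV54, ASV58, ASV64, ASV65.

15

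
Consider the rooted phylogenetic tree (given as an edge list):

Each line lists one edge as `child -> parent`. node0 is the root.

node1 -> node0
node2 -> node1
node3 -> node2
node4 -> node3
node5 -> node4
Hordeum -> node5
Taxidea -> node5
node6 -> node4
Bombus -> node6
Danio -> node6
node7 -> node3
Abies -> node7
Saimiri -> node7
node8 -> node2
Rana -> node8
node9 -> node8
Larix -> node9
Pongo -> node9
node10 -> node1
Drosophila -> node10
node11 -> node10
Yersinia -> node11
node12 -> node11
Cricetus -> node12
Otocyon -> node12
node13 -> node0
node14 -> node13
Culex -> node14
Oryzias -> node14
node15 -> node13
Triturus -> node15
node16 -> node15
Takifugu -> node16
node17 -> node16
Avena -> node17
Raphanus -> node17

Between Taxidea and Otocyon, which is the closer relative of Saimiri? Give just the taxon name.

The MRCA of Saimiri and Taxidea subtends (((Hordeum,Taxidea),(Bombus,Danio)),(Abies,Saimiri)) (6 taxa).
The MRCA of Saimiri and Otocyon subtends (((((Hordeum,Taxidea),(Bombus,Danio)),(Abies,Saimiri)),(Rana,(Larix,Pongo))),(Drosophila,(Yersinia,(Cricetus,Otocyon)))) (13 taxa).
The first is nested inside the second, so Saimiri shares a more recent common ancestor with Taxidea.

Taxidea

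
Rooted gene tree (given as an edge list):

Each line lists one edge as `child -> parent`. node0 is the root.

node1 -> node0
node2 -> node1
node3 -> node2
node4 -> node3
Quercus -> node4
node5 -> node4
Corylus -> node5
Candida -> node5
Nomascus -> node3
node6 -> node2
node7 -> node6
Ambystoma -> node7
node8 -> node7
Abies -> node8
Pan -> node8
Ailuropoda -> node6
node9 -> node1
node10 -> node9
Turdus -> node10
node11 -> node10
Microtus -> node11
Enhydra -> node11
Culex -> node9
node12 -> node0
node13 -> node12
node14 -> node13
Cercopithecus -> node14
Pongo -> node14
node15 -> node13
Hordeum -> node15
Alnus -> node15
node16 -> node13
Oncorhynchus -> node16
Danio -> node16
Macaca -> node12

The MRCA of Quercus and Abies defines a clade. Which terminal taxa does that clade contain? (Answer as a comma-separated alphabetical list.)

Tracing Quercus: it sits inside (Quercus,(Corylus,Candida)).
Tracing Abies: it sits inside (Abies,Pan).
The smallest clade enclosing both is (((Quercus,(Corylus,Candida)),Nomascus),((Ambystoma,(Abies,Pan)),Ailuropoda)); the answer is its 8 terminal taxa in alphabetical order.

Abies, Ailuropoda, Ambystoma, Candida, Corylus, Nomascus, Pan, Quercus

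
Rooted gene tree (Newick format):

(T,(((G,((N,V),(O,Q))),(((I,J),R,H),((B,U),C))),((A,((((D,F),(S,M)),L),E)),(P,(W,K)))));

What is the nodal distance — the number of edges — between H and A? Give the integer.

The MRCA of H and A is the node subtending (((G,((N,V),(O,Q))),(((I,J),R,H),((B,U),C))),((A,((((D,F),(S,M)),L),E)),(P,(W,K)))).
From H up to that node: 4 branches. From A up to the same node: 3 branches. Total: 4 + 3 = 7.

7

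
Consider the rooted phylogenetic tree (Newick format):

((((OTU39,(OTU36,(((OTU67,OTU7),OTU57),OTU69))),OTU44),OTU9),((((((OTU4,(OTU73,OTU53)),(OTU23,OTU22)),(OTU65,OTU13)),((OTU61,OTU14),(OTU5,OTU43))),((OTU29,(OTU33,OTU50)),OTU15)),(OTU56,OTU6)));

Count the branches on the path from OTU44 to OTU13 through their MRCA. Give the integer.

The MRCA of OTU44 and OTU13 is the root of the tree.
From OTU44 up to that node: 3 branches. From OTU13 up to the same node: 6 branches. Total: 3 + 6 = 9.

9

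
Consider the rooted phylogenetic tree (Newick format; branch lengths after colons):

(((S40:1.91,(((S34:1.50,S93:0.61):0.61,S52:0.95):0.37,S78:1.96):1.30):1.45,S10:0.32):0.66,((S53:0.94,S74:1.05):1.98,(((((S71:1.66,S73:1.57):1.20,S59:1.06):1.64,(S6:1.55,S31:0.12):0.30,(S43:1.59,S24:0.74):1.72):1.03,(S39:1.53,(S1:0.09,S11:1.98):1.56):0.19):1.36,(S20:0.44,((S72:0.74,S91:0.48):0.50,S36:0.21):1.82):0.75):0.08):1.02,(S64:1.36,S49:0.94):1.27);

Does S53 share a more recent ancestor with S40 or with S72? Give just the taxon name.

S72

The MRCA of S53 and S72 subtends ((S53,S74),(((((S71,S73),S59),(S6,S31),(S43,S24)),(S39,(S1,S11))),(S20,((S72,S91),S36)))) (16 taxa).
The MRCA of S53 and S40 is the root, subtending the entire tree (24 taxa).
The first is nested inside the second, so S53 shares a more recent common ancestor with S72.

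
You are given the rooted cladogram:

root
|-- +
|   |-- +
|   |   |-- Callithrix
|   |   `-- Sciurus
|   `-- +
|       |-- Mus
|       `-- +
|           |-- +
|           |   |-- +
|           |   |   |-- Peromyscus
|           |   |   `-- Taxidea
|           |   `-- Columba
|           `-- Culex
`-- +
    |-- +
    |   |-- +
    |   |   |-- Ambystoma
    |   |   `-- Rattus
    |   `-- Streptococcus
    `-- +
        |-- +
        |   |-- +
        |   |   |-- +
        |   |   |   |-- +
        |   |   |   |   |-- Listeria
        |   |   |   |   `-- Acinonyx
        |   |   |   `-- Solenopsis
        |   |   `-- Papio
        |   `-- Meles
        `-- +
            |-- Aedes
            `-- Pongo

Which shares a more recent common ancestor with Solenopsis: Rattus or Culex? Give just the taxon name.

The MRCA of Solenopsis and Rattus subtends (((Ambystoma,Rattus),Streptococcus),(((((Listeria,Acinonyx),Solenopsis),Papio),Meles),(Aedes,Pongo))) (10 taxa).
The MRCA of Solenopsis and Culex is the root, subtending the entire tree (17 taxa).
The first is nested inside the second, so Solenopsis shares a more recent common ancestor with Rattus.

Rattus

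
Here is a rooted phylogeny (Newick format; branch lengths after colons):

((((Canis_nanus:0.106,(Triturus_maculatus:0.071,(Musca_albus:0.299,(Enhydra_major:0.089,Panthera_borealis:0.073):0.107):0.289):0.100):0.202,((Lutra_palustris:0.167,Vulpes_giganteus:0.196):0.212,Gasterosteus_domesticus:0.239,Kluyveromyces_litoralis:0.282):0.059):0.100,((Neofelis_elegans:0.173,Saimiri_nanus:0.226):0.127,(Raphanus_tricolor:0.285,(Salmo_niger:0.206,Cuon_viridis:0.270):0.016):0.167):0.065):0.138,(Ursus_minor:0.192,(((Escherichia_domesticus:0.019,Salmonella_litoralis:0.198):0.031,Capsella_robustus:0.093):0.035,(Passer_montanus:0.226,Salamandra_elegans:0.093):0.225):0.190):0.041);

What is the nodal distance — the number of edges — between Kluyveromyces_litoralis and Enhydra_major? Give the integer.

7

The MRCA of Kluyveromyces_litoralis and Enhydra_major is the node subtending ((Canis_nanus,(Triturus_maculatus,(Musca_albus,(Enhydra_major,Panthera_borealis)))),((Lutra_palustris,Vulpes_giganteus),Gasterosteus_domesticus,Kluyveromyces_litoralis)).
From Kluyveromyces_litoralis up to that node: 2 branches. From Enhydra_major up to the same node: 5 branches. Total: 2 + 5 = 7.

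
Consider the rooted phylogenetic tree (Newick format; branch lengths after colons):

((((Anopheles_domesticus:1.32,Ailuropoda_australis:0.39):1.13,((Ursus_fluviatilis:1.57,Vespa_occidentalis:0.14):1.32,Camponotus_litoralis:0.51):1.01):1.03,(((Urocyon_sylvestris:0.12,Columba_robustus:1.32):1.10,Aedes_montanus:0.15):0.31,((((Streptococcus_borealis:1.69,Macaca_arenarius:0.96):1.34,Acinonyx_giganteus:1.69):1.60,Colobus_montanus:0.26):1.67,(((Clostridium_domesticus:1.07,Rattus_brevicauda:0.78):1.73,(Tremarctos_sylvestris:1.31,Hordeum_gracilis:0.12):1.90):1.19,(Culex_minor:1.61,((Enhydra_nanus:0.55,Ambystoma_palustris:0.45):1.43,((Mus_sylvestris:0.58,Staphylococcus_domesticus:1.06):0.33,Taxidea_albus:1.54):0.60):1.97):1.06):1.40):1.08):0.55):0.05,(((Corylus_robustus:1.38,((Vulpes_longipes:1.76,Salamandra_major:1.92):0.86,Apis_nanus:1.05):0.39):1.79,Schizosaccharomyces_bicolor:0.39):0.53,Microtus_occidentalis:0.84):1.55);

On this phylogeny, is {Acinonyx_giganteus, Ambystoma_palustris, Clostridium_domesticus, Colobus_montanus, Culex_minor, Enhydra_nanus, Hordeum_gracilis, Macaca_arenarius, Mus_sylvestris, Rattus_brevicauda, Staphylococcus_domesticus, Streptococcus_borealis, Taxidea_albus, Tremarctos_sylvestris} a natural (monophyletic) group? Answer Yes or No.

Yes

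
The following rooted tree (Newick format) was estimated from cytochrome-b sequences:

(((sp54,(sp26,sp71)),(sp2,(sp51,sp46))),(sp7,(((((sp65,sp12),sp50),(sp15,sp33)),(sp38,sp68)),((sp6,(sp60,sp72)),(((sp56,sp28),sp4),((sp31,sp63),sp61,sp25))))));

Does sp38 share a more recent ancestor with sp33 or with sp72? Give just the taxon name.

sp33

The MRCA of sp38 and sp33 subtends ((((sp65,sp12),sp50),(sp15,sp33)),(sp38,sp68)) (7 taxa).
The MRCA of sp38 and sp72 subtends (((((sp65,sp12),sp50),(sp15,sp33)),(sp38,sp68)),((sp6,(sp60,sp72)),(((sp56,sp28),sp4),((sp31,sp63),sp61,sp25)))) (17 taxa).
The first is nested inside the second, so sp38 shares a more recent common ancestor with sp33.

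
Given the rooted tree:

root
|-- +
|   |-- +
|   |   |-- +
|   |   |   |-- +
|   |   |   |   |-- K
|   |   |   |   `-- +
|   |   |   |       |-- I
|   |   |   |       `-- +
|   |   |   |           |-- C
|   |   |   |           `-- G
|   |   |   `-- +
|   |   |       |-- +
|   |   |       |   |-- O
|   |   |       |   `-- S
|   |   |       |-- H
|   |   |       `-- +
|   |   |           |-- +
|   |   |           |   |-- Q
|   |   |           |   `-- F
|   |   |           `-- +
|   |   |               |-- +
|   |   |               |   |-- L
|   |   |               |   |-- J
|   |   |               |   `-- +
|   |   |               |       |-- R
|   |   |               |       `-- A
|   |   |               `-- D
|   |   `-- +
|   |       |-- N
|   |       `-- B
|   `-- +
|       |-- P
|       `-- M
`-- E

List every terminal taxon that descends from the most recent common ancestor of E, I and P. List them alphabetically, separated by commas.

A, B, C, D, E, F, G, H, I, J, K, L, M, N, O, P, Q, R, S

Tracing E: it attaches directly to the root.
Tracing I: it sits inside (I,(C,G)).
Tracing P: it sits inside (P,M).
The smallest clade enclosing all 3 is the whole tree (their MRCA is the root), so the answer is all 19 tips in alphabetical order.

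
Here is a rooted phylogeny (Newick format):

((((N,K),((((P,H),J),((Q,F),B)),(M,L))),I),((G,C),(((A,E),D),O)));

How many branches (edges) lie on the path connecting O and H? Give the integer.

10

The MRCA of O and H is the root of the tree.
From O up to that node: 3 branches. From H up to the same node: 7 branches. Total: 3 + 7 = 10.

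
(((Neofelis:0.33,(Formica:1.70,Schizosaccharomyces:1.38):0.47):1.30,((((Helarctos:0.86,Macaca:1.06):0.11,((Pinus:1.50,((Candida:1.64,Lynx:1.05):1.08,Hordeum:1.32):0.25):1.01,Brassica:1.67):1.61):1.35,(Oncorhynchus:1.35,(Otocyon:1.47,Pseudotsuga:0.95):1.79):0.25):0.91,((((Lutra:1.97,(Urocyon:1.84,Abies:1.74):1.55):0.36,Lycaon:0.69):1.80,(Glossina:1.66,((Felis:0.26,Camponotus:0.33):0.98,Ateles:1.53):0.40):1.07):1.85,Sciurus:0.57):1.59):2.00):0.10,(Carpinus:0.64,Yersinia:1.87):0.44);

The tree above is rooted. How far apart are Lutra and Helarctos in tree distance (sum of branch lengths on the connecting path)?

The path runs Lutra → … → MRCA → … → Helarctos; the MRCA is the node subtending ((((Helarctos,Macaca),((Pinus,((Candida,Lynx),Hordeum)),Brassica)),(Oncorhynchus,(Otocyon,Pseudotsuga))),((((Lutra,(Urocyon,Abies)),Lycaon),(Glossina,((Felis,Camponotus),Ateles))),Sciurus)).
Branch lengths along that path: 1.97 + 0.36 + 1.80 + 1.85 + 1.59 + 0.91 + 1.35 + 0.11 + 0.86 = 10.80.

10.80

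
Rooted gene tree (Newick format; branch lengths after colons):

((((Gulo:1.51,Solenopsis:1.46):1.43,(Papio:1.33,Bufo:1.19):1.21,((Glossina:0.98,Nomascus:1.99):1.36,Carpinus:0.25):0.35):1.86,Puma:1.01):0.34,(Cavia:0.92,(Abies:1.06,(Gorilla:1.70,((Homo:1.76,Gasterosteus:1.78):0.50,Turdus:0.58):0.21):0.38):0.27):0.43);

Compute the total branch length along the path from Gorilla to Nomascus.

The path runs Gorilla → … → MRCA → … → Nomascus; the MRCA is the root of the tree.
Branch lengths along that path: 1.70 + 0.38 + 0.27 + 0.43 + 0.34 + 1.86 + 0.35 + 1.36 + 1.99 = 8.68.

8.68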